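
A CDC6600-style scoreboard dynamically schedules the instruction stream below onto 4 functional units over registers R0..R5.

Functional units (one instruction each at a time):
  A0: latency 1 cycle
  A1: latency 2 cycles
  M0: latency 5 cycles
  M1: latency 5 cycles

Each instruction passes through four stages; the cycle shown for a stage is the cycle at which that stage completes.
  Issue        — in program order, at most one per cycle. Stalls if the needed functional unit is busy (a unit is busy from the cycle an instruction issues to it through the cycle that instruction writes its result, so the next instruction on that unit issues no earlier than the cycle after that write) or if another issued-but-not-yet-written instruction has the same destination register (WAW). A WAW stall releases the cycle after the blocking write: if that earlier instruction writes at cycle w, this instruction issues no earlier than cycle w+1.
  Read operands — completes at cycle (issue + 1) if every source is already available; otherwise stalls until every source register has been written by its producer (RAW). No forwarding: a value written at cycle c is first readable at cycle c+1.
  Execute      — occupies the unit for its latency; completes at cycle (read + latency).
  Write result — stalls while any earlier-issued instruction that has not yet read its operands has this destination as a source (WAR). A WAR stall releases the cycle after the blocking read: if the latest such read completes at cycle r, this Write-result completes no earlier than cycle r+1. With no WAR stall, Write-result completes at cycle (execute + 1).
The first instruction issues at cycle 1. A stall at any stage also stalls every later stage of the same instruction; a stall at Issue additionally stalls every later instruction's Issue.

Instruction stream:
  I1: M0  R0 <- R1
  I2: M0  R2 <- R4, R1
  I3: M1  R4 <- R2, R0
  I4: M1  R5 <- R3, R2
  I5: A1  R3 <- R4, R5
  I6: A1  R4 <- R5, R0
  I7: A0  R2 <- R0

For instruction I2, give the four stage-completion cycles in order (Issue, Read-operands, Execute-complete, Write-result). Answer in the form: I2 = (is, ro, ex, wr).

t=1  I1 issues→M0
t=2  I1 reads
t=7  I1 exec-done
t=8  I1 writes R0
t=9  I2 issues→M0
t=10  I2 reads · I3 issues→M1
t=15  I2 exec-done
t=16  I2 writes R2
t=17  I3 reads
t=22  I3 exec-done
t=23  I3 writes R4
t=24  I4 issues→M1
t=25  I4 reads · I5 issues→A1
t=30  I4 exec-done
t=31  I4 writes R5
t=32  I5 reads
t=34  I5 exec-done
t=35  I5 writes R3
t=36  I6 issues→A1
t=37  I6 reads · I7 issues→A0
t=38  I7 reads
t=39  I6 exec-done · I7 exec-done
t=40  I6 writes R4 · I7 writes R2

I2 = (9, 10, 15, 16)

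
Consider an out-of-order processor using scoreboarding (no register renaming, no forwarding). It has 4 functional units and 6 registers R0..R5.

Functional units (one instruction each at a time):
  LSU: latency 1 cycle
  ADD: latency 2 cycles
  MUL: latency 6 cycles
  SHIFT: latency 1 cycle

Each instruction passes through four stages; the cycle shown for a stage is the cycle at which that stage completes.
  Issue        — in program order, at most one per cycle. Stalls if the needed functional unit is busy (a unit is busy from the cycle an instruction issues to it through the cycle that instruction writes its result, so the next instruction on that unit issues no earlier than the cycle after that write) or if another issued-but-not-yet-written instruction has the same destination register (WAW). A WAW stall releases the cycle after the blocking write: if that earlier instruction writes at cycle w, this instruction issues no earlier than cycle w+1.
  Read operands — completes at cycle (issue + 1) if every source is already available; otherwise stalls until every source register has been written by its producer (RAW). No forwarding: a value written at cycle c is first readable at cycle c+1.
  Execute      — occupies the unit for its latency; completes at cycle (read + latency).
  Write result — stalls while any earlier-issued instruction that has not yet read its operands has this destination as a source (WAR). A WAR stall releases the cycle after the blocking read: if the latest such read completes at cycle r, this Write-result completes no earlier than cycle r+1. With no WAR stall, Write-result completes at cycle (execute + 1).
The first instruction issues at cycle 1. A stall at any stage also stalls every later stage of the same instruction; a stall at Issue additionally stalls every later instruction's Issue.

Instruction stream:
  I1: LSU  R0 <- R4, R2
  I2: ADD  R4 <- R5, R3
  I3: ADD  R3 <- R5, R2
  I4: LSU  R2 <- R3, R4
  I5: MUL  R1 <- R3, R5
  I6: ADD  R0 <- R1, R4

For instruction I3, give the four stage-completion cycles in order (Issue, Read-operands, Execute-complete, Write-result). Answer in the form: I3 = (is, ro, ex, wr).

I1  is:1  ro:2  ex:3  wr:4
I2  is:2  ro:3  ex:5  wr:6
I3  is:7  ro:8  ex:10  wr:11  — struct: ADD busy until I2 writes@6
I4  is:8  ro:12  ex:13  wr:14  — RAW R3: wait I3 write@11
I5  is:9  ro:12  ex:18  wr:19  — RAW R3: wait I3 write@11
I6  is:12  ro:20  ex:22  wr:23  — struct: ADD busy until I3 writes@11, RAW R1: wait I5 write@19

I3 = (7, 8, 10, 11)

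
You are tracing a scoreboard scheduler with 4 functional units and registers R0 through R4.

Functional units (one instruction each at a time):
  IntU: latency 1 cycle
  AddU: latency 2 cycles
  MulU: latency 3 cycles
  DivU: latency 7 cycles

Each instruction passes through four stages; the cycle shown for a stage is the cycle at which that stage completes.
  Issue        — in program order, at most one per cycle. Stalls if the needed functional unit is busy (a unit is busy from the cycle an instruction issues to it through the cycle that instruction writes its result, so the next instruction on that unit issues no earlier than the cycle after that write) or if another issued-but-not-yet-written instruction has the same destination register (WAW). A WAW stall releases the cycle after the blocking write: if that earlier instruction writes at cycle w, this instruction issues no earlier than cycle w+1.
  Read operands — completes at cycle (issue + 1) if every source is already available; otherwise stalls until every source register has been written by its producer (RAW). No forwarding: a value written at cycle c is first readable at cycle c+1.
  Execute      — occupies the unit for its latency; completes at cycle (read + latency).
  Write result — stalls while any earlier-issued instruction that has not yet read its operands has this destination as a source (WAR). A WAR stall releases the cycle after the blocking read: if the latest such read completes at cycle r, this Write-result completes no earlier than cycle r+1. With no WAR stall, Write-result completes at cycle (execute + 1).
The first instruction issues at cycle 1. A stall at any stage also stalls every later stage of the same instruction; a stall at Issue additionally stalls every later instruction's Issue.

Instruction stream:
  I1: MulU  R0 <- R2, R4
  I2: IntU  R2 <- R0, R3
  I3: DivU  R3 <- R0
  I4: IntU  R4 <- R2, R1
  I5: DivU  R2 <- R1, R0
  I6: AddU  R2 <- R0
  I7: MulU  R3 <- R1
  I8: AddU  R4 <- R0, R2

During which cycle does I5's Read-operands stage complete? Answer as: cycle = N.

cycle = 17

t=1  I1→MulU
t=2  I1 RO | I2→IntU
t=3  I3→DivU
t=5  I1 EX
t=6  I1 WR R0
t=7  I2 RO | I3 RO
t=8  I2 EX
t=9  I2 WR R2
t=10  I4→IntU
t=11  I4 RO
t=12  I4 EX
t=13  I4 WR R4
t=14  I3 EX
t=15  I3 WR R3
t=16  I5→DivU
t=17  I5 RO
t=24  I5 EX
t=25  I5 WR R2
t=26  I6→AddU
t=27  I6 RO | I7→MulU
t=28  I7 RO
t=29  I6 EX
t=30  I6 WR R2
t=31  I7 EX | I8→AddU
t=32  I7 WR R3 | I8 RO
t=34  I8 EX
t=35  I8 WR R4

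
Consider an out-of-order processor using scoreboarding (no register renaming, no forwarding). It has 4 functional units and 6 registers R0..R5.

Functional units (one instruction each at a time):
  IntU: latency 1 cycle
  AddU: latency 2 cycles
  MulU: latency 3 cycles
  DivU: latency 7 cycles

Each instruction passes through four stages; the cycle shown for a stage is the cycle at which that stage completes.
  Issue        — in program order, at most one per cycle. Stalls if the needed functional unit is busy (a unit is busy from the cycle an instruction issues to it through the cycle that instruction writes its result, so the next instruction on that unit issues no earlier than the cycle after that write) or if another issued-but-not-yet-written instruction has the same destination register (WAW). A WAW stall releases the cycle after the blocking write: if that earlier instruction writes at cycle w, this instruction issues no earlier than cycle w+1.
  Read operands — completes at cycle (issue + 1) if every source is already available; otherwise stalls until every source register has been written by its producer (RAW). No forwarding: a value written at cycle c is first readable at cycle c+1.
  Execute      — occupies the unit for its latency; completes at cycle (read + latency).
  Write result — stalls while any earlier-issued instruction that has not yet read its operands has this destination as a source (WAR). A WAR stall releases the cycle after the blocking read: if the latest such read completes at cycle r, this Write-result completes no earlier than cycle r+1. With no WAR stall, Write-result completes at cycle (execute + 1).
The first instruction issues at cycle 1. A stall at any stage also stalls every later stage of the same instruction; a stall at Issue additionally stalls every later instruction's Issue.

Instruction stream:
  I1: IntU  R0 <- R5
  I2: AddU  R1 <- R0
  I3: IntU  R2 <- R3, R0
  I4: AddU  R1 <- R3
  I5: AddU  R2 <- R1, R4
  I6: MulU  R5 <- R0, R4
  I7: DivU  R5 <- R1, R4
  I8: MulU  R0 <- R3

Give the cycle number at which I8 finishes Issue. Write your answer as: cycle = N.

cycle 1: I1→IntU
cycle 2: I1 RO · I2→AddU
cycle 3: I1 EX
cycle 4: I1 WR R0
cycle 5: I2 RO · I3→IntU
cycle 6: I3 RO
cycle 7: I2 EX · I3 EX
cycle 8: I2 WR R1 · I3 WR R2
cycle 9: I4→AddU
cycle 10: I4 RO
cycle 12: I4 EX
cycle 13: I4 WR R1
cycle 14: I5→AddU
cycle 15: I5 RO · I6→MulU
cycle 16: I6 RO
cycle 17: I5 EX
cycle 18: I5 WR R2
cycle 19: I6 EX
cycle 20: I6 WR R5
cycle 21: I7→DivU
cycle 22: I7 RO · I8→MulU
cycle 23: I8 RO
cycle 26: I8 EX
cycle 27: I8 WR R0
cycle 29: I7 EX
cycle 30: I7 WR R5

cycle = 22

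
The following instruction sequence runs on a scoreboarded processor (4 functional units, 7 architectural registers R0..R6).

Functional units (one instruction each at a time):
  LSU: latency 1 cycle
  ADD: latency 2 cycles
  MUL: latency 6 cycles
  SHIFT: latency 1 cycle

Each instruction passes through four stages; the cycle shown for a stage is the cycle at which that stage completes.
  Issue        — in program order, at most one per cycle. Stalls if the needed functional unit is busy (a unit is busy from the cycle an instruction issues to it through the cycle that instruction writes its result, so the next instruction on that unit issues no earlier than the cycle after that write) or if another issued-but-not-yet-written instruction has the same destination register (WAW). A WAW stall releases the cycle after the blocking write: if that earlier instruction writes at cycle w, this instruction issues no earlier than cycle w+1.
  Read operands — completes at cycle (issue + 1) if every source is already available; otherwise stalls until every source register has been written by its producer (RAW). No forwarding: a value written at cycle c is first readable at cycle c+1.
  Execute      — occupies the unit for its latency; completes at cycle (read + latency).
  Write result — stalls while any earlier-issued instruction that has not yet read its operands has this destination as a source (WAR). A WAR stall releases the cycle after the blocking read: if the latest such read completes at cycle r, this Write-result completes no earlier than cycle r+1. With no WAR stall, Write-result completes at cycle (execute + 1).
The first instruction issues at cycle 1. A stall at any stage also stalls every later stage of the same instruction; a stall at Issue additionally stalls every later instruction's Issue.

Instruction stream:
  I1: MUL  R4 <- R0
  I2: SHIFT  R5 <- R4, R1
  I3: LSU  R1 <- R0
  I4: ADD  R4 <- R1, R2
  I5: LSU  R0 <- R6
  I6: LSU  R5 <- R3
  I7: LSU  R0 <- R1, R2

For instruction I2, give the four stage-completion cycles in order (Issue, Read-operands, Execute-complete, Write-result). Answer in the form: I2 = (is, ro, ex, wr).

I2 = (2, 10, 11, 12)

1) issue 1, read 2, done 8, write 9
2) issue 2, read 10, done 11, write 12  <RAW R4: wait I1 write@9>
3) issue 3, read 4, done 5, write 11  <WAR R1: wait I2 read@10>
4) issue 10, read 12, done 14, write 15  <WAW R4: wait I1 write@9 / RAW R1: wait I3 write@11>
5) issue 12, read 13, done 14, write 15  <struct: LSU busy until I3 writes@11>
6) issue 16, read 17, done 18, write 19  <struct: LSU busy until I5 writes@15>
7) issue 20, read 21, done 22, write 23  <struct: LSU busy until I6 writes@19>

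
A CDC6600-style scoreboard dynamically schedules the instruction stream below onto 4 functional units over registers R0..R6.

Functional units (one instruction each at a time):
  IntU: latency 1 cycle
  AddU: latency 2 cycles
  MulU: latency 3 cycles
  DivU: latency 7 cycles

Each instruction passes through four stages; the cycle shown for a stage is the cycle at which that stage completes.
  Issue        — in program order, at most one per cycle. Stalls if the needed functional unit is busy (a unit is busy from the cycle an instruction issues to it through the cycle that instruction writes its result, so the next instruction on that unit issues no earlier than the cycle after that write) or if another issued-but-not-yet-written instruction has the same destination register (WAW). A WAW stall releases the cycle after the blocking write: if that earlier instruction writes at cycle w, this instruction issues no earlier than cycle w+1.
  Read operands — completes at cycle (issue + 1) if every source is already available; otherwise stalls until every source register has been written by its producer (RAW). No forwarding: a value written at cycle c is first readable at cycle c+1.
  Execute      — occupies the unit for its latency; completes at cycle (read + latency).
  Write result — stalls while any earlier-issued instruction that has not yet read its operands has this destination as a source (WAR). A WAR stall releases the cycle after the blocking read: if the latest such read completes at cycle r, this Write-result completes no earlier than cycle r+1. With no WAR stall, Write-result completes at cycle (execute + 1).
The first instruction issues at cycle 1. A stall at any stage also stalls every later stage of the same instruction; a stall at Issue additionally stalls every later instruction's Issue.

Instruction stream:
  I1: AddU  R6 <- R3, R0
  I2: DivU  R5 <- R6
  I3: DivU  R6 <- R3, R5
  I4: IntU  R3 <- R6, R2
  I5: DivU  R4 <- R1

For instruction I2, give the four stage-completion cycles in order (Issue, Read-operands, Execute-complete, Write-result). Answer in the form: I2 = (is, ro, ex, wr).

I2 = (2, 6, 13, 14)

cycle 1: I1 dispatched to AddU
cycle 2: I1 operands ready, I2 dispatched to DivU
cycle 4: I1 complete
cycle 5: R6←I1
cycle 6: I2 operands ready
cycle 13: I2 complete
cycle 14: R5←I2
cycle 15: I3 dispatched to DivU
cycle 16: I3 operands ready, I4 dispatched to IntU
cycle 23: I3 complete
cycle 24: R6←I3
cycle 25: I4 operands ready, I5 dispatched to DivU
cycle 26: I4 complete, I5 operands ready
cycle 27: R3←I4
cycle 33: I5 complete
cycle 34: R4←I5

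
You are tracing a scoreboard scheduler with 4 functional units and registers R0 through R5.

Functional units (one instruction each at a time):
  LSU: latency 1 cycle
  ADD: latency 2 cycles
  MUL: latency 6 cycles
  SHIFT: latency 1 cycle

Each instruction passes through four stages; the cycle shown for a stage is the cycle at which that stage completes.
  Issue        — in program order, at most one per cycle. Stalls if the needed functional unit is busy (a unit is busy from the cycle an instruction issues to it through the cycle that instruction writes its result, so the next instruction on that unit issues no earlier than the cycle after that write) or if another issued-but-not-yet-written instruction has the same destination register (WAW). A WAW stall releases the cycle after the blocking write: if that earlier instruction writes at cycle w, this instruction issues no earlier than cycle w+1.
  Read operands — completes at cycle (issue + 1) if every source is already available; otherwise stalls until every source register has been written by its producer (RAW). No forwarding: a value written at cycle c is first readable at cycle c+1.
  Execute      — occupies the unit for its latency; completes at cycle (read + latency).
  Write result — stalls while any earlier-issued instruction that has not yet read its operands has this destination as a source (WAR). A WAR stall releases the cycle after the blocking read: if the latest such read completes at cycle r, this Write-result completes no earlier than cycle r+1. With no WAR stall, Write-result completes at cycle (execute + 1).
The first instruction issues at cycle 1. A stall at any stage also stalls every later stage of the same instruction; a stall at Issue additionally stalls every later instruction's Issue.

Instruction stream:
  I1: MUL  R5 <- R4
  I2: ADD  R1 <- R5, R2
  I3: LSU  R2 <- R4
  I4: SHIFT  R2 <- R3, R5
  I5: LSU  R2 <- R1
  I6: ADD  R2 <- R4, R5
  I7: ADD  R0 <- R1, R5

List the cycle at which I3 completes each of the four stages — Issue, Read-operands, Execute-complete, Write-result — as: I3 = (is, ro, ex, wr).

I1: IS=1 RO=2 EX=8 WR=9
I2: IS=2 RO=10 EX=12 WR=13  [RAW R5: wait I1 write@9]
I3: IS=3 RO=4 EX=5 WR=11  [WAR R2: wait I2 read@10]
I4: IS=12 RO=13 EX=14 WR=15  [WAW R2: wait I3 write@11]
I5: IS=16 RO=17 EX=18 WR=19  [WAW R2: wait I4 write@15]
I6: IS=20 RO=21 EX=23 WR=24  [WAW R2: wait I5 write@19]
I7: IS=25 RO=26 EX=28 WR=29  [struct: ADD busy until I6 writes@24]

I3 = (3, 4, 5, 11)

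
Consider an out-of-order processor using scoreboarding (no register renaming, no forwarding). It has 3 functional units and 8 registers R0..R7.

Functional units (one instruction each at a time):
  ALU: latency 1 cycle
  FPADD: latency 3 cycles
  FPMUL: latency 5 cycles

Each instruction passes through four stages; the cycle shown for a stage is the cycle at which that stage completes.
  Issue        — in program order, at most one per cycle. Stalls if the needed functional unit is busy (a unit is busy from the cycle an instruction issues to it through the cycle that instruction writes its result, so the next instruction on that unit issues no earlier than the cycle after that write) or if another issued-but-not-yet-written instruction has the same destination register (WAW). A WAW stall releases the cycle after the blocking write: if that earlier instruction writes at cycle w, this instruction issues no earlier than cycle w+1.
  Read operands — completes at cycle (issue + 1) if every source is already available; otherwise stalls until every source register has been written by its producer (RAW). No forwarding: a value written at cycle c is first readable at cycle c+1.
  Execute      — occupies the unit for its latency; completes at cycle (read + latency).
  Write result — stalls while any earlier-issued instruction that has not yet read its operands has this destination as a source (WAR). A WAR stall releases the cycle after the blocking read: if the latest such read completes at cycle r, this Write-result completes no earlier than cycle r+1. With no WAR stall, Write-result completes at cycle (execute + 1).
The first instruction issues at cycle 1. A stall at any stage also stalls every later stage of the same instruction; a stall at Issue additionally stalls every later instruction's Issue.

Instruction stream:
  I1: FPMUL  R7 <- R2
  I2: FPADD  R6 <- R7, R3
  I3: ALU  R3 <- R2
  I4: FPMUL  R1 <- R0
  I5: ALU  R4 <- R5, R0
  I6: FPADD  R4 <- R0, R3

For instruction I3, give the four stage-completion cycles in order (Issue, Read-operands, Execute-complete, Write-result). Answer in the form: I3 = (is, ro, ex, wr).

I3 = (3, 4, 5, 10)

  I1 | 1 | 2 | 7 | 8
  I2 | 2 | 9 | 12 | 13   RAW R7: wait I1 write@8
  I3 | 3 | 4 | 5 | 10   WAR R3: wait I2 read@9
  I4 | 9 | 10 | 15 | 16   struct: FPMUL busy until I1 writes@8
  I5 | 11 | 12 | 13 | 14   struct: ALU busy until I3 writes@10
  I6 | 15 | 16 | 19 | 20   WAW R4: wait I5 write@14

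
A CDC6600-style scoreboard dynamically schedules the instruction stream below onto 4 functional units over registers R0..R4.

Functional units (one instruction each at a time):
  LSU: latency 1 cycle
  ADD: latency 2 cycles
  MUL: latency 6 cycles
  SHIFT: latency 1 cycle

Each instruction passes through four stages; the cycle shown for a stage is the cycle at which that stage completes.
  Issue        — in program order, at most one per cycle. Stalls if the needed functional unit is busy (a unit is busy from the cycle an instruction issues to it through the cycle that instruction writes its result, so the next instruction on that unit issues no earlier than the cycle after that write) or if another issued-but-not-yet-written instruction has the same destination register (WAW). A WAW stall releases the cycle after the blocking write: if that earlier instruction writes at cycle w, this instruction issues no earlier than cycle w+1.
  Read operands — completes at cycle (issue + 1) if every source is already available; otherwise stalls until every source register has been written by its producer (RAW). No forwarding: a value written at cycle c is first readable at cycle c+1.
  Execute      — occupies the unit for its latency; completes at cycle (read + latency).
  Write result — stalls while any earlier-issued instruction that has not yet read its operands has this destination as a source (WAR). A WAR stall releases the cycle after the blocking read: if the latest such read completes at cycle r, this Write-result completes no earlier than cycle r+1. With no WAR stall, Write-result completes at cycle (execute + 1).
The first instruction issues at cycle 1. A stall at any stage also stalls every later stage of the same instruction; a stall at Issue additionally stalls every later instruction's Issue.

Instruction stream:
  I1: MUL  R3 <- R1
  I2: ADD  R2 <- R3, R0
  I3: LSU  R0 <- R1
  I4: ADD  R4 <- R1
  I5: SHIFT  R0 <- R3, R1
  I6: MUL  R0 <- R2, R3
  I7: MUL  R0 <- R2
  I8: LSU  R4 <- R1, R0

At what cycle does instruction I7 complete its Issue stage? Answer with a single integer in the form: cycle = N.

c1: issue I1 (MUL)
c2: I1 read-ops; issue I2 (ADD)
c3: issue I3 (LSU)
c4: I3 read-ops
c5: I3 finished on LSU
c8: I1 finished on MUL
c9: I1→R3
c10: I2 read-ops
c11: I3→R0
c12: I2 finished on ADD
c13: I2→R2
c14: issue I4 (ADD)
c15: I4 read-ops; issue I5 (SHIFT)
c16: I5 read-ops
c17: I4 finished on ADD; I5 finished on SHIFT
c18: I4→R4; I5→R0
c19: issue I6 (MUL)
c20: I6 read-ops
c26: I6 finished on MUL
c27: I6→R0
c28: issue I7 (MUL)
c29: I7 read-ops; issue I8 (LSU)
c35: I7 finished on MUL
c36: I7→R0
c37: I8 read-ops
c38: I8 finished on LSU
c39: I8→R4

cycle = 28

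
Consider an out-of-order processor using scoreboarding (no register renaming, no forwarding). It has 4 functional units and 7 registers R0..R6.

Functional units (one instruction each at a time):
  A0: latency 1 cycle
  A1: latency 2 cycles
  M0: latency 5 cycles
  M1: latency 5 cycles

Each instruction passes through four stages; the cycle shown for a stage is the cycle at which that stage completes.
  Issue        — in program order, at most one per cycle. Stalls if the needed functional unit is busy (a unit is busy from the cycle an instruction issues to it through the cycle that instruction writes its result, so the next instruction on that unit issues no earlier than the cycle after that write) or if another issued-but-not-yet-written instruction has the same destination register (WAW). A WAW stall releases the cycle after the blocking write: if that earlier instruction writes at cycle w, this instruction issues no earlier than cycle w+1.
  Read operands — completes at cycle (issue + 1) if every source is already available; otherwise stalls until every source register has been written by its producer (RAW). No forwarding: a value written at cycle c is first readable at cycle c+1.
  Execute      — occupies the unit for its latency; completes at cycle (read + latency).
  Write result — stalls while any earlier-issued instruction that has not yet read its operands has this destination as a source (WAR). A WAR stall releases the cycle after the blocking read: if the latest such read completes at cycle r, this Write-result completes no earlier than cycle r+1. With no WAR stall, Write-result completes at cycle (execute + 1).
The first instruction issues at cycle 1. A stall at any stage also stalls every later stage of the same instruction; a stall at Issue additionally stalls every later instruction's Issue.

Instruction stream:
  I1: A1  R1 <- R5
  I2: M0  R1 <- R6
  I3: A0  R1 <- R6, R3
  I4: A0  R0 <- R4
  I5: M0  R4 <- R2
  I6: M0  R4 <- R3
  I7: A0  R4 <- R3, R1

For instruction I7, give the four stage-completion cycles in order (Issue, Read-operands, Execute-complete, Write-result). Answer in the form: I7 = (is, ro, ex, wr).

I7 = (35, 36, 37, 38)

1) issue 1, read 2, done 4, write 5
2) issue 6, read 7, done 12, write 13  <WAW R1: wait I1 write@5>
3) issue 14, read 15, done 16, write 17  <WAW R1: wait I2 write@13>
4) issue 18, read 19, done 20, write 21  <struct: A0 busy until I3 writes@17>
5) issue 19, read 20, done 25, write 26
6) issue 27, read 28, done 33, write 34  <struct: M0 busy until I5 writes@26>
7) issue 35, read 36, done 37, write 38  <WAW R4: wait I6 write@34>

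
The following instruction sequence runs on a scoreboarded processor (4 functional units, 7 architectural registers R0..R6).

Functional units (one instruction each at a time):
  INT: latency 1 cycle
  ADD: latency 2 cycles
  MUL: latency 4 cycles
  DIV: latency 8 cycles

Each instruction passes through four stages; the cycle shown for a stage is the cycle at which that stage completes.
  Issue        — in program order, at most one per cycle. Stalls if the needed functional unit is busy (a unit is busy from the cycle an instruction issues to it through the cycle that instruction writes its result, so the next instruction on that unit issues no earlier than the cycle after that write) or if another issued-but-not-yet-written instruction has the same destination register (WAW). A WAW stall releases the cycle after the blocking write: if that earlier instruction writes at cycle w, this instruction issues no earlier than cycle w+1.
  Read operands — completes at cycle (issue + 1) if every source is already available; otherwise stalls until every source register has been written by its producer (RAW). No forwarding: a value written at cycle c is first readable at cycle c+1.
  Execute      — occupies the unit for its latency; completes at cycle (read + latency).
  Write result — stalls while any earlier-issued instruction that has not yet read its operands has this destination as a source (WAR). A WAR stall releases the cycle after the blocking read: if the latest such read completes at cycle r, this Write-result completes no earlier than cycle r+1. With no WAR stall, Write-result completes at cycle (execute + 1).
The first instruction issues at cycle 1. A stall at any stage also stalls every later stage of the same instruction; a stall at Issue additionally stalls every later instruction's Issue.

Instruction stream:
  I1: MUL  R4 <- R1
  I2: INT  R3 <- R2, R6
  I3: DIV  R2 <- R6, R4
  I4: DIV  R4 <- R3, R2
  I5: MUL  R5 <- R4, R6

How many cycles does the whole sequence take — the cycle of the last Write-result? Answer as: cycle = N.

cycle = 34

[1] I1 dispatched to MUL
[2] I1 operands ready, I2 dispatched to INT
[3] I2 operands ready, I3 dispatched to DIV
[4] I2 complete
[5] R3←I2
[6] I1 complete
[7] R4←I1
[8] I3 operands ready
[16] I3 complete
[17] R2←I3
[18] I4 dispatched to DIV
[19] I4 operands ready, I5 dispatched to MUL
[27] I4 complete
[28] R4←I4
[29] I5 operands ready
[33] I5 complete
[34] R5←I5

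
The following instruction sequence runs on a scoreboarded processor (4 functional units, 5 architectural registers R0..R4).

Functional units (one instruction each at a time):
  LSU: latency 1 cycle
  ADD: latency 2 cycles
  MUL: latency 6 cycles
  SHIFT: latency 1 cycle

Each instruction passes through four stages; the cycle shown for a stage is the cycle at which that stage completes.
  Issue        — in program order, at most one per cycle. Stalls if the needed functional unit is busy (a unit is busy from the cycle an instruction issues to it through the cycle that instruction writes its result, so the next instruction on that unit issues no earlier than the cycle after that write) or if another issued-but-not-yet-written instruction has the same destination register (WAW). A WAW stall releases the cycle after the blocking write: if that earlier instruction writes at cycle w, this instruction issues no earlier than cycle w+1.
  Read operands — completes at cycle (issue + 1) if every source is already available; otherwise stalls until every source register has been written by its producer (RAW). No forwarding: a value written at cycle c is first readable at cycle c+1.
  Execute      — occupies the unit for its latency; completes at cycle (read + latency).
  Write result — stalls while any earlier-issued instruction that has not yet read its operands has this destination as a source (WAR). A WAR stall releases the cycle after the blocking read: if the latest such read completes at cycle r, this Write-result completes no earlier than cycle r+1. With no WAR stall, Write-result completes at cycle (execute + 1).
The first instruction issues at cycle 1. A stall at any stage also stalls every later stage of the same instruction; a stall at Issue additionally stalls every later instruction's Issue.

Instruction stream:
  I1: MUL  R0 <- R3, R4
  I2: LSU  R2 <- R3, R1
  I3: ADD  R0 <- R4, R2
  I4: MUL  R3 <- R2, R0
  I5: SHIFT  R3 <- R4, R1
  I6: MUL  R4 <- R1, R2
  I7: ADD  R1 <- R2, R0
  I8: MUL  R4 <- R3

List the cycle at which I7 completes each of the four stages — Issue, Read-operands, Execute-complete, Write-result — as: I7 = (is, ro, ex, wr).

I7 = (25, 26, 28, 29)

[1] I1 issues→MUL
[2] I1 reads | I2 issues→LSU
[3] I2 reads
[4] I2 exec-done
[5] I2 writes R2
[8] I1 exec-done
[9] I1 writes R0
[10] I3 issues→ADD
[11] I3 reads | I4 issues→MUL
[13] I3 exec-done
[14] I3 writes R0
[15] I4 reads
[21] I4 exec-done
[22] I4 writes R3
[23] I5 issues→SHIFT
[24] I5 reads | I6 issues→MUL
[25] I5 exec-done | I6 reads | I7 issues→ADD
[26] I5 writes R3 | I7 reads
[28] I7 exec-done
[29] I7 writes R1
[31] I6 exec-done
[32] I6 writes R4
[33] I8 issues→MUL
[34] I8 reads
[40] I8 exec-done
[41] I8 writes R4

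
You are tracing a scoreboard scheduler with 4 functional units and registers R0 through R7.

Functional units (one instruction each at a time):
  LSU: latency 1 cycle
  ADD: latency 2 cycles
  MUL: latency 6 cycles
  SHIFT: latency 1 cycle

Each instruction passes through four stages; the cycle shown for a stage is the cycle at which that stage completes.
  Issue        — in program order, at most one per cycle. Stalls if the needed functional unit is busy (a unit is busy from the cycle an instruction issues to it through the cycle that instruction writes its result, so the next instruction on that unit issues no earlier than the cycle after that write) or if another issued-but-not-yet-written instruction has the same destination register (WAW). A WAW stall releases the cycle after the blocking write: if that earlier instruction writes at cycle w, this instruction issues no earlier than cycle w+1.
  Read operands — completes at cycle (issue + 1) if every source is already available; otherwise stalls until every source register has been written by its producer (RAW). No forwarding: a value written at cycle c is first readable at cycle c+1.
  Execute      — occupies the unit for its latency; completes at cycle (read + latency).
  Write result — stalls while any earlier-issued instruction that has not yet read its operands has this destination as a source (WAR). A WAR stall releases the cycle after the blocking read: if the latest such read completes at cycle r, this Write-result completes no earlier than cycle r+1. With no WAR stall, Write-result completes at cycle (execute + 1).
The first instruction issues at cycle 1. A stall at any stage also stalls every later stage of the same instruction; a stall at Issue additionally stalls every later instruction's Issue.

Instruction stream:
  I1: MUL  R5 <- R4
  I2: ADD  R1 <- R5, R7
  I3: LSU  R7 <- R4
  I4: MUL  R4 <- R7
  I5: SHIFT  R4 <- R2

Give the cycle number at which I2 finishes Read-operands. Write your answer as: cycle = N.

  I1 | 1 | 2 | 8 | 9
  I2 | 2 | 10 | 12 | 13   RAW R5: wait I1 write@9
  I3 | 3 | 4 | 5 | 11   WAR R7: wait I2 read@10
  I4 | 10 | 12 | 18 | 19   struct: MUL busy until I1 writes@9 · RAW R7: wait I3 write@11
  I5 | 20 | 21 | 22 | 23   WAW R4: wait I4 write@19

cycle = 10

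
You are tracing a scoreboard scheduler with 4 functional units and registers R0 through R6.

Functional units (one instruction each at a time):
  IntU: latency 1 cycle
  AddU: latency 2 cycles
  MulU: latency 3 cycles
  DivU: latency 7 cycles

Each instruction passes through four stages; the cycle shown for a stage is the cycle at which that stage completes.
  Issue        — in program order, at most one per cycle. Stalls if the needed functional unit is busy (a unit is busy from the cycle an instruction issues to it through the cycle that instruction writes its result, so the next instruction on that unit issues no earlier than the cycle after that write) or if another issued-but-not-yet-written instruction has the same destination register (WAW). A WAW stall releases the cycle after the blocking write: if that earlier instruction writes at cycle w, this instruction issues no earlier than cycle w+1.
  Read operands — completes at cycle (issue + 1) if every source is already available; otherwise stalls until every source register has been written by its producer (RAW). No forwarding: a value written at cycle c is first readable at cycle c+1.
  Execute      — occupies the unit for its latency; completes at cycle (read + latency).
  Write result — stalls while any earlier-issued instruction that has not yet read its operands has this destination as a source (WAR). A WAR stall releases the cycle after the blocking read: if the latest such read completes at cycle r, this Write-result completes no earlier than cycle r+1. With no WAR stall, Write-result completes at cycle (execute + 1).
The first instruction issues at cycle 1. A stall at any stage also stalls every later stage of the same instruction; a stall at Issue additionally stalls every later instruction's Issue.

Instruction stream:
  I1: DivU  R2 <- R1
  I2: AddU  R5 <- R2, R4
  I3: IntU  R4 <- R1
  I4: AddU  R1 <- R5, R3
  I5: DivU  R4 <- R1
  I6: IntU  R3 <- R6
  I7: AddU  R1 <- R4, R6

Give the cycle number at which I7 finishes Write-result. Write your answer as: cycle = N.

cycle 1: I1→DivU
cycle 2: I1 RO | I2→AddU
cycle 3: I3→IntU
cycle 4: I3 RO
cycle 5: I3 EX
cycle 9: I1 EX
cycle 10: I1 WR R2
cycle 11: I2 RO
cycle 12: I3 WR R4
cycle 13: I2 EX
cycle 14: I2 WR R5
cycle 15: I4→AddU
cycle 16: I4 RO | I5→DivU
cycle 17: I6→IntU
cycle 18: I4 EX | I6 RO
cycle 19: I4 WR R1 | I6 EX
cycle 20: I5 RO | I6 WR R3 | I7→AddU
cycle 27: I5 EX
cycle 28: I5 WR R4
cycle 29: I7 RO
cycle 31: I7 EX
cycle 32: I7 WR R1

cycle = 32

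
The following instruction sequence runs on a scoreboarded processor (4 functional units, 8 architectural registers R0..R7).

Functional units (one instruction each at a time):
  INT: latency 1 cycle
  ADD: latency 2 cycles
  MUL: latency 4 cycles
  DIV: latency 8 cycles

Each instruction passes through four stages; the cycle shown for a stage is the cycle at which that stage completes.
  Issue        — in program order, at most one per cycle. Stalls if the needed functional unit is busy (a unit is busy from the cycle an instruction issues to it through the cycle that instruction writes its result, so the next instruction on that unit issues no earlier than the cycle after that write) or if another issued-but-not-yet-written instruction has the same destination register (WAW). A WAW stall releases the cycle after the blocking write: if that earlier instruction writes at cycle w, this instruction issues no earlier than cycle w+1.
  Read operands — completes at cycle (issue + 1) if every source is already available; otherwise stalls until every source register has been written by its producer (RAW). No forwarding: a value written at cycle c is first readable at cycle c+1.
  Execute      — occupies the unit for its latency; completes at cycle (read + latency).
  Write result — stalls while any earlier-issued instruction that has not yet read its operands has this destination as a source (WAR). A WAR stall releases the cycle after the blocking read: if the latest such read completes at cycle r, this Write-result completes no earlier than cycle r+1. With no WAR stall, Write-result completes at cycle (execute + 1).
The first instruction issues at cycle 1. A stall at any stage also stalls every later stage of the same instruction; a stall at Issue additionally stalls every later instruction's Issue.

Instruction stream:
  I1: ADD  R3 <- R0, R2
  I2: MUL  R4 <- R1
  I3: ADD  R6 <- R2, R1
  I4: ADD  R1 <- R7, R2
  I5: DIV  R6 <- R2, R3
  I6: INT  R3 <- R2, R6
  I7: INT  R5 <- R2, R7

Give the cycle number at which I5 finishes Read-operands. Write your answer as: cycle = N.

cycle = 13

c1: I1 dispatched to ADD
c2: I1 operands ready, I2 dispatched to MUL
c3: I2 operands ready
c4: I1 complete
c5: R3←I1
c6: I3 dispatched to ADD
c7: I2 complete, I3 operands ready
c8: R4←I2
c9: I3 complete
c10: R6←I3
c11: I4 dispatched to ADD
c12: I4 operands ready, I5 dispatched to DIV
c13: I5 operands ready, I6 dispatched to INT
c14: I4 complete
c15: R1←I4
c21: I5 complete
c22: R6←I5
c23: I6 operands ready
c24: I6 complete
c25: R3←I6
c26: I7 dispatched to INT
c27: I7 operands ready
c28: I7 complete
c29: R5←I7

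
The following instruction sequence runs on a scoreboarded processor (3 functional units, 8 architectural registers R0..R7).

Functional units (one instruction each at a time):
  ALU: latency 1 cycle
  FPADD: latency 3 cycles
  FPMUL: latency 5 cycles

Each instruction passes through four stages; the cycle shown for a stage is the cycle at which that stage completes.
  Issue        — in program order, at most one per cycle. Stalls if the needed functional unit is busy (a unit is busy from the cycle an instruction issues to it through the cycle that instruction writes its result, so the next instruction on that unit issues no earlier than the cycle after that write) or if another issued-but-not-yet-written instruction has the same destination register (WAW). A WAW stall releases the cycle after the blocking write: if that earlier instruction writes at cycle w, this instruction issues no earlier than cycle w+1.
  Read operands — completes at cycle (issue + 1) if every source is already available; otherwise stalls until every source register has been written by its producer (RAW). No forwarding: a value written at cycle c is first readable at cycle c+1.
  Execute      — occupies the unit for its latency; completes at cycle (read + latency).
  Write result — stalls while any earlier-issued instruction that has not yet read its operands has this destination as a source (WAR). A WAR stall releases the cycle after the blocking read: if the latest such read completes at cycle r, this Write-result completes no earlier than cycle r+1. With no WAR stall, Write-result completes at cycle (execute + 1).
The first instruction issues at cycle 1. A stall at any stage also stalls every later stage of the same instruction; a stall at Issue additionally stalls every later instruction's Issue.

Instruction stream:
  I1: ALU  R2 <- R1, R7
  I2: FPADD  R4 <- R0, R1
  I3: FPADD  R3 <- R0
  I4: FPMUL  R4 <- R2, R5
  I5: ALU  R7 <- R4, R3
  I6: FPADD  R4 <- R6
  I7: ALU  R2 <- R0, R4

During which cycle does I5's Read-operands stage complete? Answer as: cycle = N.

c1: I1→ALU
c2: I1 RO, I2→FPADD
c3: I1 EX, I2 RO
c4: I1 WR R2
c6: I2 EX
c7: I2 WR R4
c8: I3→FPADD
c9: I3 RO, I4→FPMUL
c10: I4 RO, I5→ALU
c12: I3 EX
c13: I3 WR R3
c15: I4 EX
c16: I4 WR R4
c17: I5 RO, I6→FPADD
c18: I5 EX, I6 RO
c19: I5 WR R7
c20: I7→ALU
c21: I6 EX
c22: I6 WR R4
c23: I7 RO
c24: I7 EX
c25: I7 WR R2

cycle = 17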